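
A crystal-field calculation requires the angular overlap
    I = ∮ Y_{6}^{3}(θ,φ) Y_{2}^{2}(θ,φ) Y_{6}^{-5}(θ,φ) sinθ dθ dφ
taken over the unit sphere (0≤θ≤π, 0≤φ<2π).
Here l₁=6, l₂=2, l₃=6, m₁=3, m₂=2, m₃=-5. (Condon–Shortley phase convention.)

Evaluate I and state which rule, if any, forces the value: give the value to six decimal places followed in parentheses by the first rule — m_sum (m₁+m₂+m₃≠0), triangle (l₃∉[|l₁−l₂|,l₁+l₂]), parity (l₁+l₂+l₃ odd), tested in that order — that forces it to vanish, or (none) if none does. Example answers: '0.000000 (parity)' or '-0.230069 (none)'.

0.120286 (none)

Rules hold: Σm=0, L=14 even, 4≤6≤8.
N = 13·5·13 = 845
Δ = 2!·10!·2!/15! = 1/90090
Racah Σ t=0..2: t=0:+1/69120 t=1:−1/14400 t=2:+1/69120 = -7/172800
⇒ 3j(6 2 6; 0 0 0)² = 14/715, sgn -1
Racah Σ t=2..2: t=2:+1/1451520 = 1/1451520
⇒ 3j(6 2 6; 3 2 -5)² = 1/91, sgn -1
4πI² = N·(3j₀)²·(3jₘ)² = 2/11
I = +1·√(0.181818/4π) = 0.12028562
No selection rule forces the value: the integral is nonzero (none).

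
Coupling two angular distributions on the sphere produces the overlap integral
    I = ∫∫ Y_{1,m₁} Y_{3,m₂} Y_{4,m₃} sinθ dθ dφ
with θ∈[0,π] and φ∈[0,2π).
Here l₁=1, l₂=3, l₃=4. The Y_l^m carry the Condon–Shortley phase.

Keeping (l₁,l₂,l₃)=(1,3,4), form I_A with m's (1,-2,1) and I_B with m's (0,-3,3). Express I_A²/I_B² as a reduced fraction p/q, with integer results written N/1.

Shared (l₁,l₂,l₃)=(1,3,4): N and (l;000)² cancel in I_A²/I_B².
A: Δ = 0!·2!·6!/9! = 1/252; Racah Σ t=0..0: t=0:+1/240 = 1/240; ⇒ 3j(1 3 4; 1 -2 1)² = 1/84, sgn -1
B: Δ = 0!·2!·6!/9! = 1/252; Racah Σ t=0..0: t=0:+1/720 = 1/720; ⇒ 3j(1 3 4; 0 -3 3)² = 1/36, sgn -1
I_A²/I_B² = (1/84)/(1/36) = 3/7

3/7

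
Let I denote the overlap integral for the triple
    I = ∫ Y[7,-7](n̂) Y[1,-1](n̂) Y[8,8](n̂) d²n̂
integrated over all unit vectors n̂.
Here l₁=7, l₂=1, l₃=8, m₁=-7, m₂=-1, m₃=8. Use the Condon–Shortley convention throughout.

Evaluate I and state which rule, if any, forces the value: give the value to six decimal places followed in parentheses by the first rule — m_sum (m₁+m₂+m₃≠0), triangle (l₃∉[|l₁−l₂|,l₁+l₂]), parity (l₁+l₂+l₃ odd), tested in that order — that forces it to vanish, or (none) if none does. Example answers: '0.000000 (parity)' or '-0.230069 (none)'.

Checks pass: Σm=0; 16 even; l₃=8∈[6,8].
(2·7+1)(2·1+1)(2·8+1) = 765
Δ: 0! 14! 2! / 17! → 1/2040
sum: t=0:+1/25401600 = 1/25401600
3j²(7 1 8; 0 0 0) = Δ·Π!·Σ² = 8/255  (sign +1)
sum: t=0:+1/174356582400 = 1/174356582400
3j²(7 1 8; -7 -1 8) = Δ·Π!·Σ² = 1/17  (sign +1)
combine: 4πI² = 765·8/255·1/17 = 24/17
take √, sign +1: I = 0.33517856
No selection rule forces the value: the integral is nonzero (none).

0.335179 (none)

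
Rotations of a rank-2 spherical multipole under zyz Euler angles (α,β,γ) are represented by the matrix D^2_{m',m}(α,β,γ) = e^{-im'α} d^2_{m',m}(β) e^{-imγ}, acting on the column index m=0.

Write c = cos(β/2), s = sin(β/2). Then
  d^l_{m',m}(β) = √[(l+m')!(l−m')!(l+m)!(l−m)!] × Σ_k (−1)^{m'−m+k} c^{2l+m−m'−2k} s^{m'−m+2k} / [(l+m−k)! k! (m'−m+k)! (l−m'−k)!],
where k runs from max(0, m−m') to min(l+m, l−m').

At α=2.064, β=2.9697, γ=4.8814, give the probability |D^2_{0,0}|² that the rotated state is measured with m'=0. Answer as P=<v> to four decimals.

D^2_{0,0}(2.0640,2.9697,4.8814) = e^{-i·0·2.0640}·d^2_{0,0}(2.9697)·e^{-i·0·4.8814}. Compute d first:
With c≡cos(β/2)=0.085841 and s≡sin(β/2)=0.996309, N=[2·2·2·2]^{1/2}=4.000000
Admissible k: 0..2 (factorial args all ≥0)
  k=0: (−1)^0·4.0000/(4)·0.0858^4·0.9963^0 = +0.000054
  k=1: (−1)^1·4.0000/(1)·0.0858^2·0.9963^2 = -0.029257
  k=2: (−1)^2·4.0000/(4)·0.0858^0·0.9963^4 = +0.985317
d^2_{0,0}(2.9697) = +0.000054 -0.029257 +0.985317 = +0.956114
|D^2_{0,0}|² = |d^2_{0,0}(β)|² = (+0.956114)² = 0.914154 (the z-rotation phases have unit modulus)

P=0.9142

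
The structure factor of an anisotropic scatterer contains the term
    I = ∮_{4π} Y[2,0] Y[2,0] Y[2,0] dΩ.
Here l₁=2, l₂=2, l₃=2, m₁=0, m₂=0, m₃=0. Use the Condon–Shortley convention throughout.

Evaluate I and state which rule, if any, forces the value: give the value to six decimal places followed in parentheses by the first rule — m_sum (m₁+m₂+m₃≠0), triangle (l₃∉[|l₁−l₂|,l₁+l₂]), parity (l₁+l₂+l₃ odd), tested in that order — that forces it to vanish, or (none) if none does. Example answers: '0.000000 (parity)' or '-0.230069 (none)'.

Rules hold: Σm=0, L=6 even, 0≤2≤4.
N = 5·5·5 = 125
Δ = 2!·2!·2!/7! = 1/630
Racah Σ t=0..2: t=0:+1/8 t=1:−1/1 t=2:+1/8 = -3/4
⇒ 3j(2 2 2; 0 0 0)² = 2/35, sgn -1
(m-triple is (0,0,0) — same symbol as above.)
4πI² = N·(3j₀)²·(3jₘ)² = 20/49
I = +1·√(0.408163/4π) = 0.18022375
No selection rule forces the value: the integral is nonzero (none).

0.180224 (none)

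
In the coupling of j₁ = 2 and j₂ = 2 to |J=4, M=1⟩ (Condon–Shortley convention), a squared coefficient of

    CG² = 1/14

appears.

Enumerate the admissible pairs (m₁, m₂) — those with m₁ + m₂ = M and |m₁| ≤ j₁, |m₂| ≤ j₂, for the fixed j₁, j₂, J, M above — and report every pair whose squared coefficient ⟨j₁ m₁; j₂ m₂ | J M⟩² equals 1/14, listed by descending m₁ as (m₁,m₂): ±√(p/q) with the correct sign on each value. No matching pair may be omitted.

(2,-1): +√(1/14); (-1,2): +√(1/14)

Admissible pairs with m₁+m₂ = M = 1: (-1,2), (0,1), (1,0), (2,-1)
  (m₁,m₂)=(2,-1): CG² = 1/14, CG = +√(1/14)   ← matches the target
  (m₁,m₂)=(1,0): CG² = 3/7, CG = +√(3/7)
  (m₁,m₂)=(0,1): CG² = 3/7, CG = +√(3/7)
  (m₁,m₂)=(-1,2): CG² = 1/14, CG = +√(1/14)   ← matches the target
Pairs with CG² = 1/14: (2,-1): +√(1/14); (-1,2): +√(1/14)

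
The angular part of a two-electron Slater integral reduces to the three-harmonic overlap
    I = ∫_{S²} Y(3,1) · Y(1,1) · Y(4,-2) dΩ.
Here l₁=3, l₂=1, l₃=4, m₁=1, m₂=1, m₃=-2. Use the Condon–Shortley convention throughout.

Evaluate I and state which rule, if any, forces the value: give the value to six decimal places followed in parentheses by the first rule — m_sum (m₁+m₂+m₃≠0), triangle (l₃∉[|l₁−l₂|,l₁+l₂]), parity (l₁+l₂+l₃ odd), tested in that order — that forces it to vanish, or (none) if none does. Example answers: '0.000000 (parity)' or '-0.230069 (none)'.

m-sum 0 ✓  L=8 even ✓  2≤4≤4 ✓
Π(2lᵢ+1) = 7×3×9 = 189
triangle coeff Δ(3,1,4) = 1/252
Σ_t [0,0]: t=0:+1/36 = 1/36
(3j)²=4/63 [(3 1 4; 0 0 0)], sign=+1
Σ_t [0,0]: t=0:+1/96 = 1/96
(3j)²=5/84 [(3 1 4; 1 1 -2)], sign=+1
⇒ 4πI² = 5/7
I = (+1)√(5/7/(4π)) = 0.23841361
No selection rule forces the value: the integral is nonzero (none).

0.238414 (none)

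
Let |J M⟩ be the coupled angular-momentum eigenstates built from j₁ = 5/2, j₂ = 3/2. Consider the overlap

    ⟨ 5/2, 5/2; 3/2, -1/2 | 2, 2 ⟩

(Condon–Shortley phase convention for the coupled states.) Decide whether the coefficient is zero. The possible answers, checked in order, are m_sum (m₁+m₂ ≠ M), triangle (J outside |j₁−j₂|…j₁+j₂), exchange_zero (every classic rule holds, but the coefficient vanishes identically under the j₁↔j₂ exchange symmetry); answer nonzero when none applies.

nonzero

m-sum: m₁+m₂ = 5/2+(-1/2) = 2, M = 2  ✓
triangle: |j₁−j₂| = 1 ≤ J = 2 ≤ j₁+j₂ = 4  ✓
exchange: j₁≠j₂ or m₁≠m₂ — the exchange symmetry imposes no constraint here
value check: CG = +√(10/21) = +0.690066 ≠ 0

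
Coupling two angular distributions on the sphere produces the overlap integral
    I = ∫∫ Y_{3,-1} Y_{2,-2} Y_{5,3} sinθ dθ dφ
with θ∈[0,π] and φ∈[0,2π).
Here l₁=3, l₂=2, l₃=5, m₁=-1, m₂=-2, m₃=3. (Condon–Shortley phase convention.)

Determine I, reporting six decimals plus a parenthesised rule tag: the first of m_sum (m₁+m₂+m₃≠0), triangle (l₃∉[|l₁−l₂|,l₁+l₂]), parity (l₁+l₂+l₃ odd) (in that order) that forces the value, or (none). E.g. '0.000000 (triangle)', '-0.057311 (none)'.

m-sum 0 ✓  L=10 even ✓  1≤5≤5 ✓
Π(2lᵢ+1) = 7×5×11 = 385
triangle coeff Δ(3,2,5) = 1/2310
Σ_t [0,0]: t=0:+1/144 = 1/144
(3j)²=10/231 [(3 2 5; 0 0 0)], sign=-1
Σ_t [0,0]: t=0:+1/1152 = 1/1152
(3j)²=1/33 [(3 2 5; -1 -2 3)], sign=+1
⇒ 4πI² = 50/99
I = (-1)√(50/99/(4π)) = -0.20047604
No selection rule forces the value: the integral is nonzero (none).

-0.200476 (none)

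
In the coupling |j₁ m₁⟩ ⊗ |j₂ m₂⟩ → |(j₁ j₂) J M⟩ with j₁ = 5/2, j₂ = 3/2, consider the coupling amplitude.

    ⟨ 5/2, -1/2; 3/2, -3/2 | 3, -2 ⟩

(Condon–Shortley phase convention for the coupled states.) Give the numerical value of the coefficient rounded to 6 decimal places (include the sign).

j₁+j₂−J=1  J+j₁−j₂=4  J−j₁+j₂=2  j₁+j₂+J+1=8
(j₁±m₁, j₂±m₂, J±M) = (2,3,0,3,1,5)
P² = 72
sum k=0..0:
  [0] +1/12 = 1/12
S = 1/12
C² = P²·S² = 1/2 ; C = +0.707107

+0.707107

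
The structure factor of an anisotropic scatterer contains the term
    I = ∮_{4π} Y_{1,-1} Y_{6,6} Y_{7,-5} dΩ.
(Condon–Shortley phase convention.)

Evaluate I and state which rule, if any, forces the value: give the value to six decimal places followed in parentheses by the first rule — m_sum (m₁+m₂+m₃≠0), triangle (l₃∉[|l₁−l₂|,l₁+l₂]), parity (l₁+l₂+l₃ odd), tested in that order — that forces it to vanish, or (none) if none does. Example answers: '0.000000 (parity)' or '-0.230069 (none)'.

Checks pass: Σm=0; 14 even; l₃=7∈[5,7].
(2·1+1)(2·6+1)(2·7+1) = 585
Δ: 0! 2! 12! / 15! → 1/1365
sum: t=0:+1/518400 = 1/518400
3j²(1 6 7; 0 0 0) = Δ·Π!·Σ² = 7/195  (sign -1)
sum: t=0:+1/958003200 = 1/958003200
3j²(1 6 7; -1 6 -5) = Δ·Π!·Σ² = 1/1365  (sign +1)
combine: 4πI² = 585·7/195·1/1365 = 1/65
take √, sign -1: I = -0.03498955
No selection rule forces the value: the integral is nonzero (none).

-0.034990 (none)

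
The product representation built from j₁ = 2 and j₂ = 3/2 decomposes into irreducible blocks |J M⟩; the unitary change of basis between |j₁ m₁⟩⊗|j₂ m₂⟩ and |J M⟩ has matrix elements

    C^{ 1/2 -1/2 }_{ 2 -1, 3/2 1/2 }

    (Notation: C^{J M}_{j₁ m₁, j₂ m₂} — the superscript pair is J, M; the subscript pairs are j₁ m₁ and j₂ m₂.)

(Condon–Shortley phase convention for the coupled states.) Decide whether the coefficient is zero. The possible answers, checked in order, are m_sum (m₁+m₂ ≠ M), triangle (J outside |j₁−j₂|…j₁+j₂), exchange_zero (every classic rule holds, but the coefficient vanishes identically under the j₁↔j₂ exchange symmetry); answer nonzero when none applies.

m-sum: m₁+m₂ = -1+1/2 = -1/2, M = -1/2  ✓
triangle: |j₁−j₂| = 1/2 ≤ J = 1/2 ≤ j₁+j₂ = 7/2  ✓
exchange: j₁≠j₂ or m₁≠m₂ — the exchange symmetry imposes no constraint here
value check: CG = +√(3/10) = +0.547723 ≠ 0

nonzero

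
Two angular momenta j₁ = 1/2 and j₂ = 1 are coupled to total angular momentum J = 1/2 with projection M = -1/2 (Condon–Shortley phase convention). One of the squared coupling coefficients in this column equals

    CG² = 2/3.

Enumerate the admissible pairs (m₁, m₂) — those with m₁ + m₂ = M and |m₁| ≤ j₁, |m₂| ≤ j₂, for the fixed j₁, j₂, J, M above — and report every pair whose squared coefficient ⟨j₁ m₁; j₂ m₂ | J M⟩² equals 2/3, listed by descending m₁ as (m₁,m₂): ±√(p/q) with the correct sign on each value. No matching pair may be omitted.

(1/2,-1): +√(2/3)

Admissible pairs with m₁+m₂ = M = -1/2: (-1/2,0), (1/2,-1)
  (m₁,m₂)=(1/2,-1): CG² = 2/3, CG = +√(2/3)   ← matches the target
  (m₁,m₂)=(-1/2,0): CG² = 1/3, CG = −√(1/3)
Pairs with CG² = 2/3: (1/2,-1): +√(2/3)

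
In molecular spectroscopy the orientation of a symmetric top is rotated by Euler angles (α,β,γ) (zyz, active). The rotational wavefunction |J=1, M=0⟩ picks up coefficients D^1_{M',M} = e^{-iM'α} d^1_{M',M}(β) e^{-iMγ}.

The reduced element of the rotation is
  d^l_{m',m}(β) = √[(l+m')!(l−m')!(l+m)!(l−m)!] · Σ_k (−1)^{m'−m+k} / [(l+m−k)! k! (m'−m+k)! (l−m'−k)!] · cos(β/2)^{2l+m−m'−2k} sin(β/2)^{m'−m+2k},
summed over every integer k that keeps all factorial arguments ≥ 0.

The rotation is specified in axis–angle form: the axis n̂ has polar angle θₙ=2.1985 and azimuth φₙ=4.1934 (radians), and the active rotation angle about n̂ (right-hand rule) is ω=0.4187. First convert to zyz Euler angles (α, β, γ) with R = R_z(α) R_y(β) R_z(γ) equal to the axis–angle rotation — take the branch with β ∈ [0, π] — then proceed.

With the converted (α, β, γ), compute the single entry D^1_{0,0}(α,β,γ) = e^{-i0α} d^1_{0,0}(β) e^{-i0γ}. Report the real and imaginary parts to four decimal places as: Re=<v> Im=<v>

Axis–angle → zyz. n̂ = (sinθₙcosφₙ, sinθₙsinφₙ, cosθₙ) = (-0.401454, -0.702800, -0.587288), ω = 0.4187.
R = I cosω + sinω [n̂]ₓ + (1−cosω) n̂n̂ᵀ gives
  R = [+0.927540, +0.263147, -0.265374; -0.214403, +0.956285, +0.198874; +0.306106, -0.127567, +0.943412]
β = atan2(√(R₁₃²+R₂₃²), R₃₃) = 0.338024; α = atan2(R₂₃, R₁₃) mod 2π = 2.498468; γ = atan2(R₃₂, −R₃₁) mod 2π = 3.536446
D^1_{0,0}(2.4985,0.3380,3.5364) = e^{-i·0·2.4985}·d^1_{0,0}(0.3380)·e^{-i·0·3.5364}. Compute d first:
c=cos(0.338024/2)=0.985751, s=sin(0.338024/2)=0.168208; N=√[1·1·1·1]=1.000000
The bounds max(0,m−m')=0 and min(l+m,l−m')=1 give 2 terms
  k=0: (−1)^0·1.0000/(1)·0.9858^2·0.1682^0 = +0.971706
  k=1: (−1)^1·1.0000/(1)·0.9858^0·0.1682^2 = -0.028294
d^1_{0,0}(0.3380) = +0.971706 -0.028294 = +0.943412
D = (+1.000000+0.000000i)·(+0.943412)·(+1.000000+0.000000i) = +0.943412+0.000000i

Re=0.9434 Im=0.0000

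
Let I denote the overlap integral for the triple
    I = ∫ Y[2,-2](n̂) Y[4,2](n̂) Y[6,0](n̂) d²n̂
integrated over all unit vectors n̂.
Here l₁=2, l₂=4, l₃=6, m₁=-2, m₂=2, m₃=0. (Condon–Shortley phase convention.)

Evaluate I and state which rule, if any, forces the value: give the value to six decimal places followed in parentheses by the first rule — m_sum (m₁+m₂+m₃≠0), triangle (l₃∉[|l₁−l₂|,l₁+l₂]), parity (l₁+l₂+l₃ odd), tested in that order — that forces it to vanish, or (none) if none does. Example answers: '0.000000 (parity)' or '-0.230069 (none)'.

Checks pass: Σm=0; 12 even; l₃=6∈[2,6].
(2·2+1)(2·4+1)(2·6+1) = 585
Δ: 0! 4! 8! / 13! → 1/6435
sum: t=0:+1/2304 = 1/2304
3j²(2 4 6; 0 0 0) = Δ·Π!·Σ² = 5/143  (sign +1)
sum: t=0:+1/34560 = 1/34560
3j²(2 4 6; -2 2 0) = Δ·Π!·Σ² = 1/429  (sign +1)
combine: 4πI² = 585·5/143·1/429 = 75/1573
take √, sign +1: I = 0.06159725
No selection rule forces the value: the integral is nonzero (none).

0.061597 (none)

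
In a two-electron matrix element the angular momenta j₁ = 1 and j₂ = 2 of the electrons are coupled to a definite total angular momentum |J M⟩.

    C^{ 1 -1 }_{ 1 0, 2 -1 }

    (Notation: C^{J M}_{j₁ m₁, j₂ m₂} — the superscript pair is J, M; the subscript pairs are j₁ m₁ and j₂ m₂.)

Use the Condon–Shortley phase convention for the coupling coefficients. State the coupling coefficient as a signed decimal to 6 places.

√[3·2!0!2!/5! · 1!1!1!3!0!2!] = √(6/5)
  +(−1)^1/∏(1,1,0,0,0,2)! = -1/2  (running -1/2)
⟨..|..⟩ = √(6/5)·(-1/2) = -0.547723

−√(3/10) = -0.547723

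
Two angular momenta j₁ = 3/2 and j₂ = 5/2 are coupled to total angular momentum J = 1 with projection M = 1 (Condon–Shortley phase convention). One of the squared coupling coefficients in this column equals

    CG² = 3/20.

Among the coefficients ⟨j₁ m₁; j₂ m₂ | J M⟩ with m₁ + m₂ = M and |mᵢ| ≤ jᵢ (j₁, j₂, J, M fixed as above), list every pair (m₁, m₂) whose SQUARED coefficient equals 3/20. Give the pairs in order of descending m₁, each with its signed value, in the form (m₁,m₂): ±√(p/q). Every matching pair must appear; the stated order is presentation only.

Admissible pairs with m₁+m₂ = M = 1: (-3/2,5/2), (-1/2,3/2), (1/2,1/2), (3/2,-1/2)
  (m₁,m₂)=(3/2,-1/2): CG² = 1/20, CG = +√(1/20)
  (m₁,m₂)=(1/2,1/2): CG² = 3/20, CG = −√(3/20)   ← matches the target
  (m₁,m₂)=(-1/2,3/2): CG² = 3/10, CG = +√(3/10)
  (m₁,m₂)=(-3/2,5/2): CG² = 1/2, CG = −√(1/2)
Pairs with CG² = 3/20: (1/2,1/2): −√(3/20)

(1/2,1/2): −√(3/20)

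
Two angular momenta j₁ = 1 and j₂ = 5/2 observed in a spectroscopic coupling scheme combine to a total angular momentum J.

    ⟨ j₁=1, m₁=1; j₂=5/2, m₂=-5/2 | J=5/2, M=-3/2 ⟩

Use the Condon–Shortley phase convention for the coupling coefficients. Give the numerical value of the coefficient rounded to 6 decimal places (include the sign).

j₁+j₂−J=1  J+j₁−j₂=1  J−j₁+j₂=4  j₁+j₂+J+1=7
(j₁±m₁, j₂±m₂, J±M) = (2,0,0,5,1,4)
P² = 1152/7
sum k=0..0:
  [0] +1/24 = 1/24
S = 1/24
C² = P²·S² = 2/7 ; C = +0.534522

+√(2/7) = +0.534522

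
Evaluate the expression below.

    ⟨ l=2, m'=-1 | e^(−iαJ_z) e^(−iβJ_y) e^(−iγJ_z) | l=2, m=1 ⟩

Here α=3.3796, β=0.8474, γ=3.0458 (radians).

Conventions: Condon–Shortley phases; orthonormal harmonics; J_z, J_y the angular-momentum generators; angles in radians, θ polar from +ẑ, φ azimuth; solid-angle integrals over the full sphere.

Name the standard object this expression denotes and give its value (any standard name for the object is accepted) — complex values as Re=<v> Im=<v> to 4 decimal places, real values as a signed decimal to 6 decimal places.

Wigner D-matrix element, Re=0.3711 Im=0.1287

This is a Wigner D-matrix element — the rotation-matrix element ⟨l m'| R(α,β,γ) |l m⟩ in the angular-momentum basis.
D^2_{-1,1}(3.3796,0.8474,3.0458) = e^{-i·-1·3.3796}·d^2_{-1,1}(0.8474)·e^{-i·1·3.0458}. Compute d first:
c=cos(0.847400/2)=0.911574, s=sin(0.847400/2)=0.411136; N=√[1·6·6·1]=6.000000
k∈{2,3} keeps every argument non-negative
  k=2: (−1)^0·6.0000/(2)·0.9116^2·0.4111^2 = +0.421382
  k=3: (−1)^1·6.0000/(6)·0.9116^0·0.4111^4 = -0.028572
d^2_{-1,1}(0.8474) = +0.421382 -0.028572 = +0.392810
Attach z-rotation phases: D = e^{-i(-1)(3.3796)}·(+0.392810)·e^{-i(1)(3.0458)} = +0.371129+0.128699i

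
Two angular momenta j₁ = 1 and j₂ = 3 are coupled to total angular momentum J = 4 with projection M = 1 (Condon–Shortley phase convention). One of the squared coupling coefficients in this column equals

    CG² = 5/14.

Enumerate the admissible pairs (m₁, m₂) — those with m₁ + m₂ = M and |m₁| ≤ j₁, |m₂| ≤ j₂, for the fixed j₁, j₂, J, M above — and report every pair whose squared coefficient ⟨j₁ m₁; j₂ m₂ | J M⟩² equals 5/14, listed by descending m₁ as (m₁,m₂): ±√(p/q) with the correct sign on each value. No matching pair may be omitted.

Admissible pairs with m₁+m₂ = M = 1: (-1,2), (0,1), (1,0)
  (m₁,m₂)=(1,0): CG² = 5/14, CG = +√(5/14)   ← matches the target
  (m₁,m₂)=(0,1): CG² = 15/28, CG = +√(15/28)
  (m₁,m₂)=(-1,2): CG² = 3/28, CG = +√(3/28)
Pairs with CG² = 5/14: (1,0): +√(5/14)

(1,0): +√(5/14)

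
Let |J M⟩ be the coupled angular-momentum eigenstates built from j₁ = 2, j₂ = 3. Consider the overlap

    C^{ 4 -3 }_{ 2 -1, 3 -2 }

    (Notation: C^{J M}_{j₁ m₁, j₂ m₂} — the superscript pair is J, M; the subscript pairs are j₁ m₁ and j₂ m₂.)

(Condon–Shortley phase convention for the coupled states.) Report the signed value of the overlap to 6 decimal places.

+0.223607

j₁+j₂−J=1  J+j₁−j₂=3  J−j₁+j₂=5  j₁+j₂+J+1=10
(j₁±m₁, j₂±m₂, J±M) = (1,3,1,5,1,7)
P² = 6480
sum k=0..1:
  [0] +1/144 = 1/144
  [1] −1/240 = -1/240
S = 1/360
C² = P²·S² = 1/20 ; C = +0.223607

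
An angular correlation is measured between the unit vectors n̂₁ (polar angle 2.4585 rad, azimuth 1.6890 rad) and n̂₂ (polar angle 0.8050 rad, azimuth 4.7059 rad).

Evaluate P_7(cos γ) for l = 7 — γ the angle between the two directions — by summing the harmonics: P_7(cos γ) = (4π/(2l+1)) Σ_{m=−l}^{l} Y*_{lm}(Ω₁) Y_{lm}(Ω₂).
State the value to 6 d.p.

-0.715286

Term-by-term m-sum for l=7 (normalisation 4π/15 = 0.837758):
  [-7]  conj(Y_{7,-7})(Ω₁) = 0.01469 - 0.01351j ; Y_{7,-7}(Ω₂) = 0.00230 - 0.05051j ; Δ = -0.00065 - 0.00077j
  [-6]  conj(Y_{7,-6})(Ω₁) = 0.06964 + 0.05976j ; Y_{7,-6}(Ω₂) = -0.18178 - 0.00708j ; Δ = -0.01224 - 0.01136j
  [-5]  conj(Y_{7,-5})(Ω₁) = -0.13972 + 0.20821j ; Y_{7,-5}(Ω₂) = -0.01215 + 0.37436j ; Δ = -0.07625 - 0.05483j
  [-4]  conj(Y_{7,-4})(Ω₁) = -0.38776 - 0.19834j ; Y_{7,-4}(Ω₂) = 0.44550 + 0.01157j ; Δ = -0.17045 - 0.09285j
  [-3]  conj(Y_{7,-3})(Ω₁) = 0.14537 - 0.39262j ; Y_{7,-3}(Ω₂) = 0.00347 - 0.17798j ; Δ = -0.06937 - 0.02723j
  [-2]  conj(Y_{7,-2})(Ω₁) = 0.02719 + 0.00655j ; Y_{7,-2}(Ω₂) = 0.27280 + 0.00354j ; Δ = 0.00739 + 0.00188j
  [-1]  conj(Y_{7,-1})(Ω₁) = 0.04530 - 0.38148j ; Y_{7,-1}(Ω₂) = 0.00204 - 0.31408j ; Δ = -0.11972 - 0.01501j
  [+0]  conj(Y_{7,0})(Ω₁) = 0.15363 + 0.00000j ; Y_{7,0}(Ω₂) = 0.18719 + 0.00000j ; Δ = 0.02876 + 0.00000j
  [+1]  conj(Y_{7,1})(Ω₁) = -0.04530 - 0.38148j ; Y_{7,1}(Ω₂) = -0.00204 - 0.31408j ; Δ = -0.11972 + 0.01501j
  [+2]  conj(Y_{7,2})(Ω₁) = 0.02719 - 0.00655j ; Y_{7,2}(Ω₂) = 0.27280 - 0.00354j ; Δ = 0.00739 - 0.00188j
  [+3]  conj(Y_{7,3})(Ω₁) = -0.14537 - 0.39262j ; Y_{7,3}(Ω₂) = -0.00347 - 0.17798j ; Δ = -0.06937 + 0.02723j
  [+4]  conj(Y_{7,4})(Ω₁) = -0.38776 + 0.19834j ; Y_{7,4}(Ω₂) = 0.44550 - 0.01157j ; Δ = -0.17045 + 0.09285j
  [+5]  conj(Y_{7,5})(Ω₁) = 0.13972 + 0.20821j ; Y_{7,5}(Ω₂) = 0.01215 + 0.37436j ; Δ = -0.07625 + 0.05483j
  [+6]  conj(Y_{7,6})(Ω₁) = 0.06964 - 0.05976j ; Y_{7,6}(Ω₂) = -0.18178 + 0.00708j ; Δ = -0.01224 + 0.01136j
  [+7]  conj(Y_{7,7})(Ω₁) = -0.01469 - 0.01351j ; Y_{7,7}(Ω₂) = -0.00230 - 0.05051j ; Δ = -0.00065 + 0.00077j
Total Σ_m = -0.85381 - 0.00000j. Multiply by 0.837758: -0.71529 - 0.00000j. P_7(cos γ) = -0.715286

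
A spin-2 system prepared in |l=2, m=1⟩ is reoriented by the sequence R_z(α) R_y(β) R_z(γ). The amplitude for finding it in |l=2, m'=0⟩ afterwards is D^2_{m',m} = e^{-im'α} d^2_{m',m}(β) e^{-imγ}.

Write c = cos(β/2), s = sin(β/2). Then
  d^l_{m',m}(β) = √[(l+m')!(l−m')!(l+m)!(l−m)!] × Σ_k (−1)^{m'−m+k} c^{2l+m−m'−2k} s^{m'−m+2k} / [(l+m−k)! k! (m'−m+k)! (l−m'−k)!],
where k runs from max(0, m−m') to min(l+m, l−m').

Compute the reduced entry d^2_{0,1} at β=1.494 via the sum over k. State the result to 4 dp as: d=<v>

d=0.0937

d^2_{0,1}(β=1.4940) via the finite sum:
c=cos(1.494000/2)=0.733730, s=sin(1.494000/2)=0.679441; N=√[2·2·6·1]=4.898979
The bounds max(0,m−m')=1 and min(l+m,l−m')=2 give 2 terms
  k=1: (−1)^0·4.8990/(2)·0.7337^3·0.6794^1 = +0.657411
  k=2: (−1)^1·4.8990/(2)·0.7337^1·0.6794^3 = -0.563724
d^2_{0,1}(1.4940) = +0.657411 -0.563724 = +0.093687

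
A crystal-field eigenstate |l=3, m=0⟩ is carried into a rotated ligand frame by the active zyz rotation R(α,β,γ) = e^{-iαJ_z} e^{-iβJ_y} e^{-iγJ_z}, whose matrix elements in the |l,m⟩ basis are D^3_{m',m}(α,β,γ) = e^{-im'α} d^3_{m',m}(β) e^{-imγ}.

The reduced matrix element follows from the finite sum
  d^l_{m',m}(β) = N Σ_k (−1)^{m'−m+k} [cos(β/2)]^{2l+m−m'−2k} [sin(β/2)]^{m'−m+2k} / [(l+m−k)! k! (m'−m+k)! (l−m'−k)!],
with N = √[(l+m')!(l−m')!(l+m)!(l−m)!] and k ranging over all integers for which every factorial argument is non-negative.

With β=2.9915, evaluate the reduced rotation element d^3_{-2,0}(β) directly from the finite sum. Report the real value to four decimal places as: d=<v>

d^3_{-2,0}(β=2.9915) via the finite sum:
With c≡cos(β/2)=0.074976 and s≡sin(β/2)=0.997185, N=[1·120·6·6]^{1/2}=65.726707
Admissible k: 2..3 (factorial args all ≥0)
  k=2: (−1)^0·65.7267/(12)·0.0750^4·0.9972^2 = +0.000172
  k=3: (−1)^1·65.7267/(12)·0.0750^2·0.9972^4 = -0.030444
d^3_{-2,0}(2.9915) = +0.000172 -0.030444 = -0.030272

d=-0.0303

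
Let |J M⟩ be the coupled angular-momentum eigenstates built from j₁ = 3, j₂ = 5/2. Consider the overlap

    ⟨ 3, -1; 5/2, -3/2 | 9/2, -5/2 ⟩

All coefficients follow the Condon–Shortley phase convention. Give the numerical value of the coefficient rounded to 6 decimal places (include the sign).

+√(10/99) = +0.317821

triangle: 1!*5!*4!/11! = 2880/39916800
(j±m)!: 2!*4!*1!*4!*2!*7! = 11612160
prefactor² = (2J+1)*Δ*N² = 92160/11
  k=0: +1/(0!*1!*4!*1!*1!*3!) = 1/144
  k=1: −1/(1!*0!*3!*0!*2!*4!) = -1/288
Σ = 1/288  ⇒  CG² = 92160/11*(1/288)² = 10/99
CG = +√(10/99) = +0.317821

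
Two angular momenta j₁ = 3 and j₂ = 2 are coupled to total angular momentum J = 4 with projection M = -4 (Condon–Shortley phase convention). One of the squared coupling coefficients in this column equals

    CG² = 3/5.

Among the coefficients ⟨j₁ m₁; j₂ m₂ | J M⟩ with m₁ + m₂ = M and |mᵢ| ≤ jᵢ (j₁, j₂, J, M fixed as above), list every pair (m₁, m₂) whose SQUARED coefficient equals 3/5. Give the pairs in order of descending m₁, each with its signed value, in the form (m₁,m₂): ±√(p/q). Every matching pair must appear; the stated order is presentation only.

(-3,-1): −√(3/5)

Admissible pairs with m₁+m₂ = M = -4: (-3,-1), (-2,-2)
  (m₁,m₂)=(-2,-2): CG² = 2/5, CG = +√(2/5)
  (m₁,m₂)=(-3,-1): CG² = 3/5, CG = −√(3/5)   ← matches the target
Pairs with CG² = 3/5: (-3,-1): −√(3/5)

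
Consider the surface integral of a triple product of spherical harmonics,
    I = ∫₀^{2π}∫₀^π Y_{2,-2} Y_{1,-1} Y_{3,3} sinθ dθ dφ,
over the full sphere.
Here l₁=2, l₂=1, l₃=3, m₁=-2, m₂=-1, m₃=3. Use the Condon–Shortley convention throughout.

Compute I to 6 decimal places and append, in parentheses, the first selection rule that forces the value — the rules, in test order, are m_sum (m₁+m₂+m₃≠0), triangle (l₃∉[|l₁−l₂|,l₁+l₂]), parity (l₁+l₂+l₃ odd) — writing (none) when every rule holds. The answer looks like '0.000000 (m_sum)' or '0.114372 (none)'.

-0.319865 (none)

m-sum 0 ✓  L=6 even ✓  1≤3≤3 ✓
Π(2lᵢ+1) = 5×3×7 = 105
triangle coeff Δ(2,1,3) = 1/105
Σ_t [0,0]: t=0:+1/4 = 1/4
(3j)²=3/35 [(2 1 3; 0 0 0)], sign=-1
Σ_t [0,0]: t=0:+1/48 = 1/48
(3j)²=1/7 [(2 1 3; -2 -1 3)], sign=+1
⇒ 4πI² = 9/7
I = (-1)√(9/7/(4π)) = -0.31986543
No selection rule forces the value: the integral is nonzero (none).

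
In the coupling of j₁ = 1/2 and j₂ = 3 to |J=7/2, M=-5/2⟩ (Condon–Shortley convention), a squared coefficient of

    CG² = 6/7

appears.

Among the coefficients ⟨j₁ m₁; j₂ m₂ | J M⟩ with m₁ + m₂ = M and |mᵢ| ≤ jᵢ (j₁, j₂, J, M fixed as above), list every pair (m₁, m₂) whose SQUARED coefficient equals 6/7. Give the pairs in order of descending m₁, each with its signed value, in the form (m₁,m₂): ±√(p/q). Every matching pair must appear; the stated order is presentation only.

(-1/2,-2): +√(6/7)

Admissible pairs with m₁+m₂ = M = -5/2: (-1/2,-2), (1/2,-3)
  (m₁,m₂)=(1/2,-3): CG² = 1/7, CG = +√(1/7)
  (m₁,m₂)=(-1/2,-2): CG² = 6/7, CG = +√(6/7)   ← matches the target
Pairs with CG² = 6/7: (-1/2,-2): +√(6/7)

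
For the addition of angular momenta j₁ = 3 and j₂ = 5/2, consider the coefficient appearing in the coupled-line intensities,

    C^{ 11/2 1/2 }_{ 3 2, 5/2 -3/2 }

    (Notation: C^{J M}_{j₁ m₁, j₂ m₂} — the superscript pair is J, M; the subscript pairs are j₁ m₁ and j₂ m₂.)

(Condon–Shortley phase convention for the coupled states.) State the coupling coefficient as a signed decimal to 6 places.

triangle: 0!·6!·5!/12! = 86400/479001600
(j±m)!: 5!·1!·1!·4!·6!·5! = 248832000
prefactor² = (2J+1)·Δ·N² = 41472000/77
  k=0: +1/(0!·0!·1!·1!·5!·4!) = 1/2880
Σ = 1/2880  ⇒  CG² = 41472000/77·(1/2880)² = 5/77
CG = +√(5/77) = +0.254824

+0.254824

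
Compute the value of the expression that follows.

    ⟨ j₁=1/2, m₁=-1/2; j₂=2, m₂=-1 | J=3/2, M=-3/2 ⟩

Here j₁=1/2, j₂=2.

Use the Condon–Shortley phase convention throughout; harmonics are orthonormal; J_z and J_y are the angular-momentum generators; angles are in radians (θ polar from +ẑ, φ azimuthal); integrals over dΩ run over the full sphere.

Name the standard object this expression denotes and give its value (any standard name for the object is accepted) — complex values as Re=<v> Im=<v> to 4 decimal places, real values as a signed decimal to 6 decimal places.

This is a Clebsch–Gordan (vector-coupling) coefficient.
j₁+j₂−J=1  J+j₁−j₂=0  J−j₁+j₂=3  j₁+j₂+J+1=5
(j₁±m₁, j₂±m₂, J±M) = (0,1,1,3,0,3)
P² = 36/5
sum k=1..1:
  [1] −1/6 = -1/6
S = -1/6
C² = P²·S² = 1/5 ; C = -0.447214

Clebsch–Gordan coefficient, −√(1/5) ≈ -0.447214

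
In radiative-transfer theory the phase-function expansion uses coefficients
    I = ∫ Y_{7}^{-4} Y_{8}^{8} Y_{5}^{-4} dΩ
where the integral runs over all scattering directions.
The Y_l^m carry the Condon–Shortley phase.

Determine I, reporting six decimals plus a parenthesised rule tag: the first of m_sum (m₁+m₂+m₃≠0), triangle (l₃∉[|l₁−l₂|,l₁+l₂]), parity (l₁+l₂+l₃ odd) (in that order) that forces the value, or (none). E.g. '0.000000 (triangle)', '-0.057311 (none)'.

Rules hold: Σm=0, L=20 even, 1≤5≤15.
N = 15·17·11 = 2805
Δ = 10!·4!·6!/21! = 1/814773960
Racah Σ t=3..7: t=3:−1/87091200 t=4:+1/4976640 t=5:−1/2073600 t=6:+1/4976640 t=7:−1/87091200 = -1/9676800
⇒ 3j(7 8 5; 0 0 0)² = 360/46189, sgn +1
Racah Σ t=10..10: t=10:+1/15676416000 = 1/15676416000
⇒ 3j(7 8 5; -4 8 -4)² = 44/4845, sgn -1
4πI² = N·(3j₀)²·(3jₘ)² = 15840/79781
I = -1·√(0.198544/4π) = -0.12569642
No selection rule forces the value: the integral is nonzero (none).

-0.125696 (none)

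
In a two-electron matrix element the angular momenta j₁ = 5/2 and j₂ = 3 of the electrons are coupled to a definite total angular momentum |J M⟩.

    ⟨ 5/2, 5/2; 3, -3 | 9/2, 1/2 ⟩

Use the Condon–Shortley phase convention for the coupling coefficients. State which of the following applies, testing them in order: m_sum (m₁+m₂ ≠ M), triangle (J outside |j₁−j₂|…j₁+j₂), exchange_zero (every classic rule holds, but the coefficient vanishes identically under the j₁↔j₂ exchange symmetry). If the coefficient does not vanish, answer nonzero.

m-sum: m₁+m₂ = 5/2+(-3) = -1/2, M = 1/2  ✗ ⇒ coefficient is 0

m_sum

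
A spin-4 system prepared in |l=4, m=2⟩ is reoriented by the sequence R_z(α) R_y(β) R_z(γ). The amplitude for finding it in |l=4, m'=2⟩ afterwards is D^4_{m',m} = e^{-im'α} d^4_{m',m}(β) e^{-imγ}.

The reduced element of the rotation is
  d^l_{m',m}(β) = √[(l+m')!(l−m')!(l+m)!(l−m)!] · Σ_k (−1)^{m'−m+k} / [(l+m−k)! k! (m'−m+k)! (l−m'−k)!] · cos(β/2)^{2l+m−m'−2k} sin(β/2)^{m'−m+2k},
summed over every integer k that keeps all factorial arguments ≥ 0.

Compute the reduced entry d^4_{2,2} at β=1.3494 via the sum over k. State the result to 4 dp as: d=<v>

d=-0.0742

d^4_{2,2}(β=1.3494) via the finite sum:
c=cos(1.349400/2)=0.780894, s=sin(1.349400/2)=0.624663; N=√[720·2·720·2]=1440.000000
k∈{0,1,2} keeps every argument non-negative
  k=0: (−1)^0·1440.0000/(1440)·0.7809^8·0.6247^0 = +0.138273
  k=1: (−1)^1·1440.0000/(120)·0.7809^6·0.6247^2 = -1.061761
  k=2: (−1)^2·1440.0000/(96)·0.7809^4·0.6247^4 = +0.849266
d^4_{2,2}(1.3494) = +0.138273 -1.061761 +0.849266 = -0.074221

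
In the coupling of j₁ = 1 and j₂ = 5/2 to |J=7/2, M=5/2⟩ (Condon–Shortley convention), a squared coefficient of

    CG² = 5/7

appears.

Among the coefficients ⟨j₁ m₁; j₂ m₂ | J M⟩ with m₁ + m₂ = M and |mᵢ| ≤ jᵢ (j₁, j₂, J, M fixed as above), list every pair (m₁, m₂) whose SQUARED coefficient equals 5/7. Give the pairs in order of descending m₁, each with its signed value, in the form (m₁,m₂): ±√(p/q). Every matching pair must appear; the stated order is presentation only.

(1,3/2): +√(5/7)

Admissible pairs with m₁+m₂ = M = 5/2: (0,5/2), (1,3/2)
  (m₁,m₂)=(1,3/2): CG² = 5/7, CG = +√(5/7)   ← matches the target
  (m₁,m₂)=(0,5/2): CG² = 2/7, CG = +√(2/7)
Pairs with CG² = 5/7: (1,3/2): +√(5/7)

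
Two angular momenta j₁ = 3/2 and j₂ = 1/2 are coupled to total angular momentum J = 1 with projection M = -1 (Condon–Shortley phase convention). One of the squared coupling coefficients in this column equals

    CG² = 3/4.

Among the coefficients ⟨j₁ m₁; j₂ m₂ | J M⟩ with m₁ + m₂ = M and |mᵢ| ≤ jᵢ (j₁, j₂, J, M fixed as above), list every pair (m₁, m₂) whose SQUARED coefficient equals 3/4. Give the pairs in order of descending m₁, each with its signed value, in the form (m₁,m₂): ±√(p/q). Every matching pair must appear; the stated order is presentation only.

(-3/2,1/2): −√(3/4)

Admissible pairs with m₁+m₂ = M = -1: (-3/2,1/2), (-1/2,-1/2)
  (m₁,m₂)=(-1/2,-1/2): CG² = 1/4, CG = +√(1/4)
  (m₁,m₂)=(-3/2,1/2): CG² = 3/4, CG = −√(3/4)   ← matches the target
Pairs with CG² = 3/4: (-3/2,1/2): −√(3/4)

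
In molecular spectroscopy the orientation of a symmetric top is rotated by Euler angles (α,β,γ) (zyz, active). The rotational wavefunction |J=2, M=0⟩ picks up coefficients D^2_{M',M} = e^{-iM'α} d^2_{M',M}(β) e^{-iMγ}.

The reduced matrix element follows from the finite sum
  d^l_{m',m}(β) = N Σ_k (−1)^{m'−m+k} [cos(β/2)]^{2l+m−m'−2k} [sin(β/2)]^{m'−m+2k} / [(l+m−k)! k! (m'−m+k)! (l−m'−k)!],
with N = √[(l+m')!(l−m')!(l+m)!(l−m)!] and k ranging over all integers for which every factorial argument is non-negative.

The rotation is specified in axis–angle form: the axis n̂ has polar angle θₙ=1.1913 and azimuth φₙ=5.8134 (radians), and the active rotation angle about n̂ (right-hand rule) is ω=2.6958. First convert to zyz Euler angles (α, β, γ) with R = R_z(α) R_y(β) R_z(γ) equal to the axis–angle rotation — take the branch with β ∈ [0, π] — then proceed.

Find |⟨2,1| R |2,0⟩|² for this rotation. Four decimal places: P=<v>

P=0.3632

Axis–angle → zyz. n̂ = (sinθₙcosφₙ, sinθₙsinφₙ, cosθₙ) = (+0.828225, -0.420486, +0.370453), ω = 2.6958.
R = I cosω + sinω [n̂]ₓ + (1−cosω) n̂n̂ᵀ gives
  R = [+0.402604, -0.822208, +0.402348; -0.502749, -0.565931, -0.653425; +0.764953, +0.060791, -0.641211]
β = atan2(√(R₁₃²+R₂₃²), R₃₃) = 2.266872; α = atan2(R₂₃, R₁₃) mod 2π = 5.264311; γ = atan2(R₃₂, −R₃₁) mod 2π = 3.062289
Split into d^2_{1,0}(β=2.2669) × two z-phases.
Half-angle: c=0.423550, s=0.905873. N=√(6·1·2·2)=4.898979
The bounds max(0,m−m')=0 and min(l+m,l−m')=1 give 2 terms
  k=0: (−1)^1·4.8990/(2)·0.4235^3·0.9059^1 = -0.168600
  k=1: (−1)^2·4.8990/(2)·0.4235^1·0.9059^3 = +0.771226
d^2_{1,0}(2.2669) = -0.168600 +0.771226 = +0.602627
|D^2_{1,0}|² = |d^2_{1,0}(β)|² = (+0.602627)² = 0.363159 (the z-rotation phases have unit modulus)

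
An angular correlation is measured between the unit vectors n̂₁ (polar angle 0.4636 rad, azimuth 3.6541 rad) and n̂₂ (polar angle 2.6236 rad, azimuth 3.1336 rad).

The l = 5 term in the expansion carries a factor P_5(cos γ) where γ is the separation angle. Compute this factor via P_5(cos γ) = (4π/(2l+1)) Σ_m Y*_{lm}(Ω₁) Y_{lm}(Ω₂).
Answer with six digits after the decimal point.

0.115393

Term-by-term m-sum for l=5 (normalisation 4π/11 = 1.142397):
  [-5]  conj(Y_{5,-5})(Ω₁) = (0.006946, -0.004541) ; Y_{5,-5}(Ω₂) = (-0.013801, -0.000552) ; Δ = (-0.000098, 0.000059)
  [-4]  conj(Y_{5,-4})(Ω₁) = (-0.024204, 0.046579) ; Y_{5,-4}(Ω₂) = (-0.076604, -0.002450) ; Δ = (0.001968, -0.003509)
  [-3]  conj(Y_{5,-3})(Ω₁) = (-0.006381, -0.191691) ; Y_{5,-3}(Ω₂) = (-0.243222, -0.005833) ; Δ = (0.000434, 0.046661)
  [-2]  conj(Y_{5,-2})(Ω₁) = (0.220301, 0.362745) ; Y_{5,-2}(Ω₂) = (-0.456414, -0.007297) ; Δ = (-0.097902, -0.167169)
  [-1]  conj(Y_{5,-1})(Ω₁) = (-0.404508, -0.227598) ; Y_{5,-1}(Ω₂) = (-0.380220, -0.003039) ; Δ = (0.153110, 0.087767)
  [+0]  conj(Y_{5,0})(Ω₁) = (-0.071009, -0.000000) ; Y_{5,0}(Ω₂) = (0.197370, 0.000000) ; Δ = (-0.014015, -0.000000)
  [+1]  conj(Y_{5,1})(Ω₁) = (0.404508, -0.227598) ; Y_{5,1}(Ω₂) = (0.380220, -0.003039) ; Δ = (0.153110, -0.087767)
  [+2]  conj(Y_{5,2})(Ω₁) = (0.220301, -0.362745) ; Y_{5,2}(Ω₂) = (-0.456414, 0.007297) ; Δ = (-0.097902, 0.167169)
  [+3]  conj(Y_{5,3})(Ω₁) = (0.006381, -0.191691) ; Y_{5,3}(Ω₂) = (0.243222, -0.005833) ; Δ = (0.000434, -0.046661)
  [+4]  conj(Y_{5,4})(Ω₁) = (-0.024204, -0.046579) ; Y_{5,4}(Ω₂) = (-0.076604, 0.002450) ; Δ = (0.001968, 0.003509)
  [+5]  conj(Y_{5,5})(Ω₁) = (-0.006946, -0.004541) ; Y_{5,5}(Ω₂) = (0.013801, -0.000552) ; Δ = (-0.000098, -0.000059)
Accumulated sum (0.101009, 0.000000); after 4π/(2l+1) scaling, (0.115393, 0.000000) ⇒ P_5 = 0.115393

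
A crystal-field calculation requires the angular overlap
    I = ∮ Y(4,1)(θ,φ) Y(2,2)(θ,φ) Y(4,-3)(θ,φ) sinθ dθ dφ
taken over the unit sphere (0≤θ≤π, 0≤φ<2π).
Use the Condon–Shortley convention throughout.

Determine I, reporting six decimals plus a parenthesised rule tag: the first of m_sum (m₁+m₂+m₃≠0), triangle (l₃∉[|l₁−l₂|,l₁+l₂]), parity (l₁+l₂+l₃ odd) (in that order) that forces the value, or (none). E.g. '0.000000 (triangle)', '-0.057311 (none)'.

Rules hold: Σm=0, L=10 even, 2≤4≤6.
N = 9·5·9 = 405
Δ = 2!·6!·2!/11! = 1/13860
Racah Σ t=0..2: t=0:+1/192 t=1:−1/36 t=2:+1/192 = -5/288
⇒ 3j(4 2 4; 0 0 0)² = 20/693, sgn -1
Racah Σ t=2..2: t=2:+1/480 = 1/480
⇒ 3j(4 2 4; 1 2 -3)² = 3/110, sgn -1
4πI² = N·(3j₀)²·(3jₘ)² = 270/847
I = +1·√(0.318772/4π) = 0.15927046
No selection rule forces the value: the integral is nonzero (none).

0.159270 (none)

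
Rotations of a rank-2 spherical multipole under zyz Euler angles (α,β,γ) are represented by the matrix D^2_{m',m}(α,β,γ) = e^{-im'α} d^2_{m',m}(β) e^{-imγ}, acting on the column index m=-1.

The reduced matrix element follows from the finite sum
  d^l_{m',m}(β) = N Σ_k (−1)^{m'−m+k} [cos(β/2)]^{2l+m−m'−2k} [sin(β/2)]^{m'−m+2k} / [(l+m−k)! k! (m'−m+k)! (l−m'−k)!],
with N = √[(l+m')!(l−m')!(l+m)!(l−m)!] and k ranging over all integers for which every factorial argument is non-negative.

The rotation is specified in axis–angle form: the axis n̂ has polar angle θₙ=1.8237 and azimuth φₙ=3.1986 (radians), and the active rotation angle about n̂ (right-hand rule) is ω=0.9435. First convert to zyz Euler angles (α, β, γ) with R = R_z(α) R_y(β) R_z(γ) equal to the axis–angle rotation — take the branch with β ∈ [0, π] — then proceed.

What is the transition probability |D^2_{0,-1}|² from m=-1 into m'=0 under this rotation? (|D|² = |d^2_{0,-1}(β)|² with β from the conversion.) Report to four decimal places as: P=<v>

Axis–angle → zyz. n̂ = (sinθₙcosφₙ, sinθₙsinφₙ, cosθₙ) = (-0.966617, -0.055164, -0.250216), ω = 0.9435.
R = I cosω + sinω [n̂]ₓ + (1−cosω) n̂n̂ᵀ gives
  R = [+0.972883, +0.224604, +0.055238; -0.180555, +0.588215, +0.788291; +0.144562, -0.776889, +0.612818]
β = atan2(√(R₁₃²+R₂₃²), R₃₃) = 0.911175; α = atan2(R₂₃, R₁₃) mod 2π = 1.500838; γ = atan2(R₃₂, −R₃₁) mod 2π = 4.528416
Split into d^2_{0,-1}(β=0.9112) × two z-phases.
Half-angle: c=0.898003, s=0.439990. N=√(2·2·1·6)=4.898979
k∈{0,1} keeps every argument non-negative
  k=0: (−1)^1·4.8990/(2)·0.8980^3·0.4400^1 = -0.780461
  k=1: (−1)^2·4.8990/(2)·0.8980^1·0.4400^3 = +0.187362
d^2_{0,-1}(0.9112) = -0.780461 +0.187362 = -0.593099
|D^2_{0,-1}|² = |d^2_{0,-1}(β)|² = (-0.593099)² = 0.351767 (the z-rotation phases have unit modulus)

P=0.3518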